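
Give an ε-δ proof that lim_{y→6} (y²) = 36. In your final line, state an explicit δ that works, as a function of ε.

δ = min(1, ε/13)

Let ε > 0 be given. We seek δ > 0 with 0 < |y − 6| < δ ⇒ |y² − 36| < ε.
Factor: y² − 36 = (y − 6)(y + 6), so |y² − 36| = |y − 6|·|y + 6|.
Restrict δ ≤ 1. Then |y − 6| < 1 gives |y| < 7, so by the triangle inequality |y + 6| ≤ 7 + 6 = 13.
Hence |y² − 36| ≤ 13|y − 6|, which is < ε once |y − 6| < ε/13.
Take δ = min(1, ε/13). If 0 < |y − 6| < δ then both bounds hold and |y² − 36| ≤ 13|y − 6| < 13·(ε/13) = ε.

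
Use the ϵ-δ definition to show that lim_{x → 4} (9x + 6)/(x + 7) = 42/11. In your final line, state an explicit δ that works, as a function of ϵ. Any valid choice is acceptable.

Let ϵ > 0 be given. We want δ > 0 with 0 < |x − 4| < δ ⇒ |(9x + 6)/(x + 7) − (42/11)| < ϵ.
Combining over a common denominator, (9x + 6)/(x + 7) − (42/11) = [(9x + 6)·11 − 42·(x + 7)] / [11·(x + 7)] = 57(x − 4) / (11(x + 7)).
So |(9x + 6)/(x + 7) − (42/11)| = 57|x − 4| / (11·|x + 7|).
Require δ ≤ 11/2, so |x + 7| ≥ |11| − |x − 4| > 11 − 11/2 = 11/2.
Hence |(9x + 6)/(x + 7) − (42/11)| < 57|x − 4|/(11·(11/2)) = (114/121)|x − 4|, which is < ϵ once |x − 4| < (121/114)ϵ.
Take δ = min(11/2, (121/114)ϵ). Then 0 < |x − 4| < δ forces both bounds, so |(9x + 6)/(x + 7) − (42/11)| < ϵ.

δ = min(11/2, (121/114)ϵ)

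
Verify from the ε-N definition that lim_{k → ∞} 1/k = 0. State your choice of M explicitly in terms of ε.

M = 1/ε

Suppose ε > 0. For k ≥ 1, |1/k − 0| = 1/(k) ≤ 1/k.
We need 1/k < ε, i.e. k > 1/ε.
Take M = 1/ε. If k > M then |1/k| ≤ 1/k < ε.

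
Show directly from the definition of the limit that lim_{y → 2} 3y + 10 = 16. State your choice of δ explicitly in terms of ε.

δ = ε/3

Fix ε > 0. We need δ > 0 so that 0 < |y − 2| < δ implies |(3y + 10) − 16| < ε.
|(3y + 10) − 16| = |3y - 6| = 3|y − 2|.
So 3|y − 2| < ε exactly when |y − 2| < ε/3.
Take δ = ε/3. If 0 < |y − 2| < δ then |(3y + 10) − 16| = 3|y − 2| < 3·(ε/3) = ε.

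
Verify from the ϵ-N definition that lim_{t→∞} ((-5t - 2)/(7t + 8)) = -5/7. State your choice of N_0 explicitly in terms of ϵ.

Suppose ϵ > 0. We seek N_0 > 0 such that t > N_0 implies |(-5t - 2)/(7t + 8) + 5/7| < ϵ.
(-5t - 2)/(7t + 8) + 5/7 = (7(-5t - 2) − (-5)(7t + 8)) / (7(7t + 8)) = 26/(7(7t + 8)).
For t > 0 we have 7t + 8 > 7t, so |(-5t - 2)/(7t + 8) + 5/7| = 26/(7(7t + 8)) < 26/(7·7t) = (26/49)/t.
Thus |(-5t - 2)/(7t + 8) + 5/7| < ϵ whenever t > (26/49)/ϵ.
Take N_0 = (26/49)/ϵ. If t > N_0 then |(-5t - 2)/(7t + 8) + 5/7| < (26/49)/t < ϵ.

N_0 = (26/49)/ϵ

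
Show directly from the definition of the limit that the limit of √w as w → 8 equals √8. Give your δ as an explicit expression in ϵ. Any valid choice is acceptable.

δ = min(8, √8·ϵ)

Fix ϵ > 0. We want δ > 0 such that 0 < |w − 8| < δ implies |√w − √8| < ϵ.
Rationalise: √w − √8 = (w − 8)/(√w + √8), so |√w − √8| = |w − 8|/(√w + √8).
Restrict δ ≤ 8 so that |w − 8| < 8 forces w > 0, and then √w + √8 > √8.
Hence |√w − √8| < |w − 8|/√8, which is < ϵ once |w − 8| < √8·ϵ.
Take δ = min(8, √8·ϵ). If 0 < |w − 8| < δ then w > 0 and |√w − √8| < |w − 8|/√8 < ϵ.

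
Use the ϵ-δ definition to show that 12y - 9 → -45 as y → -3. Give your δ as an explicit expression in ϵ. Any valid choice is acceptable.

δ = ϵ/12

Let ϵ > 0 be given. We need δ > 0 so that 0 < |y + 3| < δ implies |(12y - 9) + 45| < ϵ.
|(12y - 9) + 45| = |12y + 36| = 12|y + 3|.
Thus it suffices that |y + 3| < ϵ/12.
Take δ = ϵ/12. If 0 < |y + 3| < δ then |(12y - 9) + 45| = 12|y + 3| < 12·(ϵ/12) = ϵ.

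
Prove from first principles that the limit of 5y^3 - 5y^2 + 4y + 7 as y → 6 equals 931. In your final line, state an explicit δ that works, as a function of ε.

δ = min(2, ε/674)

Let ε > 0 be given. We want δ > 0 such that 0 < |y − 6| < δ implies |(5y^3 - 5y^2 + 4y + 7) − 931| < ε.
(5y^3 - 5y^2 + 4y + 7) − 931 = 5y^3 - 5y^2 + 4y - 924 = (y − 6)(5y^2 + 25y + 154).
So |(5y^3 - 5y^2 + 4y + 7) − 931| = |y − 6|·|5y^2 + 25y + 154|.
Assume first that |y − 6| < 2, so |y| < 8. Then |5y^2 + 25y + 154| ≤ 5·8^2 + 25·8 + 154 = 674.
Hence |(5y^3 - 5y^2 + 4y + 7) − 931| ≤ 674|y − 6| < ε provided |y − 6| < ε/674.
Choosing δ = min(2, ε/674) ensures both conditions, hence |(5y^3 - 5y^2 + 4y + 7) − 931| < ε.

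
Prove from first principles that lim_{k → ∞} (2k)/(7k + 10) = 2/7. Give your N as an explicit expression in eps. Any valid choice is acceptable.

N = (20/49)/eps

Suppose eps > 0. For k ≥ 1, |(2k)/(7k + 10) − (2/7)| = |-20|/(7(7k + 10)) = 20/(7(7k + 10)).
Since 7k + 10 ≥ 7k for k ≥ 1, this is ≤ 20/(7·7k) = (20/49)/k.
So |(2k)/(7k + 10) − (2/7)| < eps whenever k > (20/49)/eps.
Take N = (20/49)/eps. If k > N then |(2k)/(7k + 10) − (2/7)| ≤ (20/49)/k < eps.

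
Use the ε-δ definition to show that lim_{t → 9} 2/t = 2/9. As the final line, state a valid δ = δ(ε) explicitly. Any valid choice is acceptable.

δ = min(9/2, (81/4)ε)

Suppose ε > 0. We seek δ > 0 such that 0 < |t − 9| < δ implies |2/t − (2/9)| < ε.
|2/t − (2/9)| = 2·|9 − t|/(9·|t|) = 2|t − 9|/(9|t|).
Restrict δ ≤ 9/2. Then |t − 9| < 9/2 gives |t| > 9/2, so 9|t| > 81/2.
Then |2/t − (2/9)| < 2|t − 9|/(81/2), which is < ε when |t − 9| < (81/4)ε.
Take δ = min(9/2, (81/4)ε). Then 0 < |t − 9| < δ gives both |t − 9| < 9/2 and |t − 9| < (81/4)ε, so |2/t − (2/9)| < ε.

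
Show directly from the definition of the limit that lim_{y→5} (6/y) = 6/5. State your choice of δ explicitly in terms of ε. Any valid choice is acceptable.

Suppose ε > 0. We seek δ > 0 such that 0 < |y − 5| < δ implies |6/y − (6/5)| < ε.
|6/y − (6/5)| = 6·|5 − y|/(5·|y|) = 6|y − 5|/(5|y|).
Restrict δ ≤ 5/2. Then |y − 5| < 5/2 gives |y| > 5/2, so 5|y| > 25/2.
Then |6/y − (6/5)| < 6|y − 5|/(25/2), which is < ε when |y − 5| < (25/12)ε.
Take δ = min(5/2, (25/12)ε). Then 0 < |y − 5| < δ gives both |y − 5| < 5/2 and |y − 5| < (25/12)ε, so |6/y − (6/5)| < ε.

δ = min(5/2, (25/12)ε)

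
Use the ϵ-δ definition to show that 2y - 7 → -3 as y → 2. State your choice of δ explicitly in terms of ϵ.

Fix ϵ > 0. We need δ > 0 so that 0 < |y − 2| < δ implies |(2y - 7) + 3| < ϵ.
|(2y - 7) + 3| = |2y - 4| = 2|y − 2|.
So 2|y − 2| < ϵ exactly when |y − 2| < ϵ/2.
Choosing δ = ϵ/2 gives |(2y - 7) + 3| = 2|y − 2| < ϵ whenever |y − 2| < δ.

δ = ϵ/2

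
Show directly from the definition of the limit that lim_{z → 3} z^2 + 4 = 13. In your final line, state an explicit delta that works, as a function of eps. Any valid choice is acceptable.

delta = min(1, eps/7)

Let eps > 0. We want delta > 0 such that 0 < |z − 3| < delta implies |(z^2 + 4) − 13| < eps.
(z^2 + 4) − 13 = z^2 - 9 = (z − 3)(z + 3).
So |(z^2 + 4) − 13| = |z − 3|·|z + 3|.
Require delta ≤ 1. Then |z − 3| < 1 gives |z| < 4, and by the triangle inequality |z + 3| ≤ 4 + 3 = 7.
Hence |(z^2 + 4) − 13| ≤ 7|z − 3| < eps provided |z − 3| < eps/7.
Choosing delta = min(1, eps/7) ensures both conditions, hence |(z^2 + 4) − 13| < eps.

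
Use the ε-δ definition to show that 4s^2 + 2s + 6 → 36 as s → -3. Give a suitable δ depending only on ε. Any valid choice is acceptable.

δ = min(1, ε/26)

Suppose ε > 0. We want δ > 0 such that 0 < |s + 3| < δ implies |(4s^2 + 2s + 6) − 36| < ε.
(4s^2 + 2s + 6) − 36 = 4s^2 + 2s - 30 = (s + 3)(4s - 10).
So |(4s^2 + 2s + 6) − 36| = |s + 3|·|4s - 10|.
Assume first that |s + 3| < 1, so |s| < 4. Then |4s - 10| ≤ 4·4 + 10 = 26.
Hence |(4s^2 + 2s + 6) − 36| ≤ 26|s + 3| < ε provided |s + 3| < ε/26.
Choosing δ = min(1, ε/26) ensures both conditions, hence |(4s^2 + 2s + 6) − 36| < ε.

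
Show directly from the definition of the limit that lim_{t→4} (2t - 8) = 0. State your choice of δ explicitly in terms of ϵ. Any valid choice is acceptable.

Let ϵ > 0 be given. We need δ > 0 so that 0 < |t − 4| < δ implies |(2t - 8)| < ϵ.
Since (2t - 8) = 2(t − 4), we have |(2t - 8)| = 2|t − 4|.
Thus it suffices that |t − 4| < ϵ/2.
Choosing δ = ϵ/2 gives |(2t - 8)| = 2|t − 4| < ϵ whenever |t − 4| < δ.

δ = ϵ/2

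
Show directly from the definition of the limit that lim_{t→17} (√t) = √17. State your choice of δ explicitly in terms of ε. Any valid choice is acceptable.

Suppose ε > 0. We want δ > 0 such that 0 < |t − 17| < δ implies |√t − √17| < ε.
Multiplying by the conjugate, |√t − √17| = |t − 17|/(√t + √17).
Restrict δ ≤ 17 so that |t − 17| < 17 forces t > 0, and then √t + √17 > √17.
Hence |√t − √17| < |t − 17|/√17, which is < ε once |t − 17| < √17·ε.
Take δ = min(17, √17·ε). If 0 < |t − 17| < δ then t > 0 and |√t − √17| < |t − 17|/√17 < ε.

δ = min(17, √17·ε)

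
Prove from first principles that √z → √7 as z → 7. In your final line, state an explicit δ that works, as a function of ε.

δ = min(7, √7·ε)

Let ε > 0. We want δ > 0 such that 0 < |z − 7| < δ implies |√z − √7| < ε.
Multiplying by the conjugate, |√z − √7| = |z − 7|/(√z + √7).
Restrict δ ≤ 7 so that |z − 7| < 7 forces z > 0, and then √z + √7 > √7.
Hence |√z − √7| < |z − 7|/√7, which is < ε once |z − 7| < √7·ε.
Take δ = min(7, √7·ε). If 0 < |z − 7| < δ then z > 0 and |√z − √7| < |z − 7|/√7 < ε.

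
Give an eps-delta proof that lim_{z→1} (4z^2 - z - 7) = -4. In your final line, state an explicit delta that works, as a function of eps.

Fix eps > 0. We want delta > 0 such that 0 < |z − 1| < delta implies |(4z^2 - z - 7) + 4| < eps.
(4z^2 - z - 7) + 4 = 4z^2 - z - 3 = (z − 1)(4z + 3).
So |(4z^2 - z - 7) + 4| = |z − 1|·|4z + 3|.
Assume first that |z − 1| < 2, so |z| < 3. Then |4z + 3| ≤ 4·3 + 3 = 15.
Hence |(4z^2 - z - 7) + 4| ≤ 15|z − 1| < eps provided |z − 1| < eps/15.
Take delta = min(2, eps/15). Then 0 < |z − 1| < delta gives both |z − 1| < 2 and |z − 1| < eps/15, so |(4z^2 - z - 7) + 4| < eps.

delta = min(2, eps/15)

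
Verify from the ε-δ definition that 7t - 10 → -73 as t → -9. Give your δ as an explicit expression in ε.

δ = ε/7

Suppose ε > 0. We need δ > 0 so that 0 < |t + 9| < δ implies |(7t - 10) + 73| < ε.
Since (7t - 10) + 73 = 7(t + 9), we have |(7t - 10) + 73| = 7|t + 9|.
So 7|t + 9| < ε exactly when |t + 9| < ε/7.
Take δ = ε/7. If 0 < |t + 9| < δ then |(7t - 10) + 73| = 7|t + 9| < 7·(ε/7) = ε.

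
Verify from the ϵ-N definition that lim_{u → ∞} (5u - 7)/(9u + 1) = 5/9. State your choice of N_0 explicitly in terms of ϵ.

Fix ϵ > 0. We seek N_0 > 0 such that u > N_0 implies |(5u - 7)/(9u + 1) − (5/9)| < ϵ.
(5u - 7)/(9u + 1) − (5/9) = (9(5u - 7) − 5(9u + 1)) / (9(9u + 1)) = -68/(9(9u + 1)).
For u > 0 we have 9u + 1 > 9u, so |(5u - 7)/(9u + 1) − (5/9)| = 68/(9(9u + 1)) < 68/(9·9u) = (68/81)/u.
Thus |(5u - 7)/(9u + 1) − (5/9)| < ϵ whenever u > (68/81)/ϵ.
Take N_0 = (68/81)/ϵ. If u > N_0 then |(5u - 7)/(9u + 1) − (5/9)| < (68/81)/u < ϵ.

N_0 = (68/81)/ϵ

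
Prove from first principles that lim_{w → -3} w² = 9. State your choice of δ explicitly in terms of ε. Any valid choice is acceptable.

δ = min(2, ε/8)

Suppose ε > 0. We seek δ > 0 with 0 < |w + 3| < δ ⇒ |w² − 9| < ε.
Factor: w² − 9 = (w + 3)(w - 3), so |w² − 9| = |w + 3|·|w - 3|.
Restrict δ ≤ 2. Then |w + 3| < 2 gives |w| < 5, so by the triangle inequality |w - 3| ≤ 5 + 3 = 8.
Hence |w² − 9| ≤ 8|w + 3|, which is < ε once |w + 3| < ε/8.
Take δ = min(2, ε/8). If 0 < |w + 3| < δ then both bounds hold and |w² − 9| ≤ 8|w + 3| < 8·(ε/8) = ε.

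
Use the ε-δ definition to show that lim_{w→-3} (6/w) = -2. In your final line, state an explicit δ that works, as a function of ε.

δ = min(3/2, (3/4)ε)

Let ε > 0 be given. We seek δ > 0 such that 0 < |w + 3| < δ implies |6/w + 2| < ε.
|6/w + 2| = 6·|-3 − w|/(3·|w|) = 6|w + 3|/(3|w|).
Require δ ≤ 3/2 so that |w| > 3 − 3/2 = 3/2, hence 3|w| > 9/2.
Then |6/w + 2| < 6|w + 3|/(9/2), which is < ε when |w + 3| < (3/4)ε.
Take δ = min(3/2, (3/4)ε). Then 0 < |w + 3| < δ gives both |w + 3| < 3/2 and |w + 3| < (3/4)ε, so |6/w + 2| < ε.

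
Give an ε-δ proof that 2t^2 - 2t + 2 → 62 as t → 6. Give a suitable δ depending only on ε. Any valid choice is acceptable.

Suppose ε > 0. We want δ > 0 such that 0 < |t − 6| < δ implies |(2t^2 - 2t + 2) − 62| < ε.
(2t^2 - 2t + 2) − 62 = 2t^2 - 2t - 60 = (t − 6)(2t + 10).
So |(2t^2 - 2t + 2) − 62| = |t − 6|·|2t + 10|.
Assume first that |t − 6| < 1, so |t| < 7. Then |2t + 10| ≤ 2·7 + 10 = 24.
Hence |(2t^2 - 2t + 2) − 62| ≤ 24|t − 6| < ε provided |t − 6| < ε/24.
Take δ = min(1, ε/24). Then 0 < |t − 6| < δ gives both |t − 6| < 1 and |t − 6| < ε/24, so |(2t^2 - 2t + 2) − 62| < ε.

δ = min(1, ε/24)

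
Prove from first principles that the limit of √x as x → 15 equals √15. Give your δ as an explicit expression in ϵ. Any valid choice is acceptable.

δ = min(15, √15·ϵ)

Let ϵ > 0. We want δ > 0 such that 0 < |x − 15| < δ implies |√x − √15| < ϵ.
Rationalise: √x − √15 = (x − 15)/(√x + √15), so |√x − √15| = |x − 15|/(√x + √15).
Restrict δ ≤ 15 so that |x − 15| < 15 forces x > 0, and then √x + √15 > √15.
Hence |√x − √15| < |x − 15|/√15, which is < ϵ once |x − 15| < √15·ϵ.
Take δ = min(15, √15·ϵ). If 0 < |x − 15| < δ then x > 0 and |√x − √15| < |x − 15|/√15 < ϵ.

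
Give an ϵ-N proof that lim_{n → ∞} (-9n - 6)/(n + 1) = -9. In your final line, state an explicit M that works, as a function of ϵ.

M = 3/ϵ

Suppose ϵ > 0. For n ≥ 1, |(-9n - 6)/(n + 1) + 9| = |3|/((n + 1)) = 3/((n + 1)).
Since n + 1 ≥ n for n ≥ 1, this is ≤ 3/(n) = 3/n.
So |(-9n - 6)/(n + 1) + 9| < ϵ whenever n > 3/ϵ.
Take M = 3/ϵ. If n > M then |(-9n - 6)/(n + 1) + 9| ≤ 3/n < ϵ.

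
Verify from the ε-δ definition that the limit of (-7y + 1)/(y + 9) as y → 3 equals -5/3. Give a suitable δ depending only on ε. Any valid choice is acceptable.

Let ε > 0 be given. We want δ > 0 with 0 < |y − 3| < δ ⇒ |(-7y + 1)/(y + 9) + 5/3| < ε.
Combining over a common denominator, (-7y + 1)/(y + 9) + 5/3 = [(-7y + 1)·12 − (-20)·(y + 9)] / [12·(y + 9)] = -64(y − 3) / (12(y + 9)).
So |(-7y + 1)/(y + 9) + 5/3| = 64|y − 3| / (12·|y + 9|).
Require δ ≤ 6, so |y + 9| ≥ |12| − |y − 3| > 12 − 6 = 6.
Hence |(-7y + 1)/(y + 9) + 5/3| < 64|y − 3|/(12·6) = (8/9)|y − 3|, which is < ε once |y − 3| < (9/8)ε.
Take δ = min(6, (9/8)ε). Then 0 < |y − 3| < δ forces both bounds, so |(-7y + 1)/(y + 9) + 5/3| < ε.

δ = min(6, (9/8)ε)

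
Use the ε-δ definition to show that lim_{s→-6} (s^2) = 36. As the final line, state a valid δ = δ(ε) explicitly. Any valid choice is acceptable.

Suppose ε > 0. We seek δ > 0 with 0 < |s + 6| < δ ⇒ |s^2 − 36| < ε.
Factor: s^2 − 36 = (s + 6)(s - 6), so |s^2 − 36| = |s + 6|·|s - 6|.
Restrict δ ≤ 1. Then |s + 6| < 1 gives |s| < 7, so by the triangle inequality |s - 6| ≤ 7 + 6 = 13.
Hence |s^2 − 36| ≤ 13|s + 6|, which is < ε once |s + 6| < ε/13.
Take δ = min(1, ε/13). If 0 < |s + 6| < δ then both bounds hold and |s^2 − 36| ≤ 13|s + 6| < 13·(ε/13) = ε.

δ = min(1, ε/13)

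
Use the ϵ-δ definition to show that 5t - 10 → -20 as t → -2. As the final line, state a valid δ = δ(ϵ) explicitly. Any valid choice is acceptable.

Suppose ϵ > 0. We need δ > 0 so that 0 < |t + 2| < δ implies |(5t - 10) + 20| < ϵ.
|(5t - 10) + 20| = |5t + 10| = 5|t + 2|.
So 5|t + 2| < ϵ exactly when |t + 2| < ϵ/5.
Choosing δ = ϵ/5 gives |(5t - 10) + 20| = 5|t + 2| < ϵ whenever |t + 2| < δ.

δ = ϵ/5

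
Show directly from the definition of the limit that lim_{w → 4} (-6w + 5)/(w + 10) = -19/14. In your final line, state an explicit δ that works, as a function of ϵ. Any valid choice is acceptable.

δ = min(7, (98/65)ϵ)

Let ϵ > 0. We want δ > 0 with 0 < |w − 4| < δ ⇒ |(-6w + 5)/(w + 10) + 19/14| < ϵ.
Combining over a common denominator, (-6w + 5)/(w + 10) + 19/14 = [(-6w + 5)·14 − (-19)·(w + 10)] / [14·(w + 10)] = -65(w − 4) / (14(w + 10)).
So |(-6w + 5)/(w + 10) + 19/14| = 65|w − 4| / (14·|w + 10|).
Restrict δ ≤ 7. Then |w − 4| < 7 gives |w + 10| = |(w − 4) + 14| ≥ 14 − 7 = 7.
Hence |(-6w + 5)/(w + 10) + 19/14| < 65|w − 4|/(14·7) = (65/98)|w − 4|, which is < ϵ once |w − 4| < (98/65)ϵ.
Take δ = min(7, (98/65)ϵ). Then 0 < |w − 4| < δ forces both bounds, so |(-6w + 5)/(w + 10) + 19/14| < ϵ.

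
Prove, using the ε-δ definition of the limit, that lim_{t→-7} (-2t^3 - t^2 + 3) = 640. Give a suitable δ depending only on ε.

δ = min(1, ε/323)

Let ε > 0. We want δ > 0 such that 0 < |t + 7| < δ implies |(-2t^3 - t^2 + 3) − 640| < ε.
(-2t^3 - t^2 + 3) − 640 = -2t^3 - t^2 - 637 = (t + 7)(-2t^2 + 13t - 91).
So |(-2t^3 - t^2 + 3) − 640| = |t + 7|·|-2t^2 + 13t - 91|.
Assume first that |t + 7| < 1, so |t| < 8. Then |-2t^2 + 13t - 91| ≤ 2·8^2 + 13·8 + 91 = 323.
Hence |(-2t^3 - t^2 + 3) − 640| ≤ 323|t + 7| < ε provided |t + 7| < ε/323.
Choosing δ = min(1, ε/323) ensures both conditions, hence |(-2t^3 - t^2 + 3) − 640| < ε.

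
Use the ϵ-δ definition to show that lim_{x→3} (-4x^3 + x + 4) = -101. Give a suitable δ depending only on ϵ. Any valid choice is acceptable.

δ = min(2, ϵ/195)

Let ϵ > 0. We want δ > 0 such that 0 < |x − 3| < δ implies |(-4x^3 + x + 4) + 101| < ϵ.
(-4x^3 + x + 4) + 101 = -4x^3 + x + 105 = (x − 3)(-4x^2 - 12x - 35).
So |(-4x^3 + x + 4) + 101| = |x − 3|·|-4x^2 - 12x - 35|.
Assume first that |x − 3| < 2, so |x| < 5. Then |-4x^2 - 12x - 35| ≤ 4·5^2 + 12·5 + 35 = 195.
Hence |(-4x^3 + x + 4) + 101| ≤ 195|x − 3| < ϵ provided |x − 3| < ϵ/195.
Choosing δ = min(2, ϵ/195) ensures both conditions, hence |(-4x^3 + x + 4) + 101| < ϵ.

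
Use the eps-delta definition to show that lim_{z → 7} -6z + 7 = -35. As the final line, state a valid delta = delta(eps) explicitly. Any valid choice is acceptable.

delta = eps/6

Fix eps > 0. We need delta > 0 so that 0 < |z − 7| < delta implies |(-6z + 7) + 35| < eps.
Since (-6z + 7) + 35 = -6(z − 7), we have |(-6z + 7) + 35| = 6|z − 7|.
Thus it suffices that |z − 7| < eps/6.
Take delta = eps/6. If 0 < |z − 7| < delta then |(-6z + 7) + 35| = 6|z − 7| < 6·(eps/6) = eps.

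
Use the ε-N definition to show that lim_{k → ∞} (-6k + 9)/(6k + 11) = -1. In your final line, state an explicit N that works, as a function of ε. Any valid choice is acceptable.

N = (10/3)/ε

Let ε > 0. For k ≥ 1, |(-6k + 9)/(6k + 11) + 1| = |120|/(6(6k + 11)) = 120/(6(6k + 11)).
Since 6k + 11 ≥ 6k for k ≥ 1, this is ≤ 120/(6·6k) = (10/3)/k.
So |(-6k + 9)/(6k + 11) + 1| < ε whenever k > (10/3)/ε.
Take N = (10/3)/ε. If k > N then |(-6k + 9)/(6k + 11) + 1| ≤ (10/3)/k < ε.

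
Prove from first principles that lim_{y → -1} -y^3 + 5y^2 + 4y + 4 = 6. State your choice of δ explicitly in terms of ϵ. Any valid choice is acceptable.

δ = min(1, ϵ/18)

Suppose ϵ > 0. We want δ > 0 such that 0 < |y + 1| < δ implies |(-y^3 + 5y^2 + 4y + 4) − 6| < ϵ.
(-y^3 + 5y^2 + 4y + 4) − 6 = -y^3 + 5y^2 + 4y - 2 = (y + 1)(-y^2 + 6y - 2).
So |(-y^3 + 5y^2 + 4y + 4) − 6| = |y + 1|·|-y^2 + 6y - 2|.
Assume first that |y + 1| < 1, so |y| < 2. Then |-y^2 + 6y - 2| ≤ 2^2 + 6·2 + 2 = 18.
Hence |(-y^3 + 5y^2 + 4y + 4) − 6| ≤ 18|y + 1| < ϵ provided |y + 1| < ϵ/18.
Choosing δ = min(1, ϵ/18) ensures both conditions, hence |(-y^3 + 5y^2 + 4y + 4) − 6| < ϵ.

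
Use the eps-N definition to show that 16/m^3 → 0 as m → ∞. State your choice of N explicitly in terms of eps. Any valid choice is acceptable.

N = (16/eps)^{1/3}

Suppose eps > 0. For m ≥ 1, |16/m^3 − 0| = 16/m^3.
16/m^3 < eps ⇔ m^3 > 16/eps ⇔ m > (16/eps)^{1/3}.
Take N = (16/eps)^{1/3}. Then m > N implies 16/m^3 < eps.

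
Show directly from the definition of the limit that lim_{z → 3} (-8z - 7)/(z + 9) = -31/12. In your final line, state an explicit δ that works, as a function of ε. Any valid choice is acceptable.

δ = min(6, (72/65)ε)

Fix ε > 0. We want δ > 0 with 0 < |z − 3| < δ ⇒ |(-8z - 7)/(z + 9) + 31/12| < ε.
Combining over a common denominator, (-8z - 7)/(z + 9) + 31/12 = [(-8z - 7)·12 − (-31)·(z + 9)] / [12·(z + 9)] = -65(z − 3) / (12(z + 9)).
So |(-8z - 7)/(z + 9) + 31/12| = 65|z − 3| / (12·|z + 9|).
Restrict δ ≤ 6. Then |z − 3| < 6 gives |z + 9| = |(z − 3) + 12| ≥ 12 − 6 = 6.
Hence |(-8z - 7)/(z + 9) + 31/12| < 65|z − 3|/(12·6) = (65/72)|z − 3|, which is < ε once |z − 3| < (72/65)ε.
Take δ = min(6, (72/65)ε). Then 0 < |z − 3| < δ forces both bounds, so |(-8z - 7)/(z + 9) + 31/12| < ε.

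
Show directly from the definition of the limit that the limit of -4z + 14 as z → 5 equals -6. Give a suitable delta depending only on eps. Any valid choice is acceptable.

delta = eps/4

Let eps > 0 be given. We need delta > 0 so that 0 < |z − 5| < delta implies |(-4z + 14) + 6| < eps.
Since (-4z + 14) + 6 = -4(z − 5), we have |(-4z + 14) + 6| = 4|z − 5|.
So 4|z − 5| < eps exactly when |z − 5| < eps/4.
Take delta = eps/4. If 0 < |z − 5| < delta then |(-4z + 14) + 6| = 4|z − 5| < 4·(eps/4) = eps.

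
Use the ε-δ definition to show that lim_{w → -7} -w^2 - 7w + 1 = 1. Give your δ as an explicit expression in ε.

Suppose ε > 0. We want δ > 0 such that 0 < |w + 7| < δ implies |(-w^2 - 7w + 1) − 1| < ε.
(-w^2 - 7w + 1) − 1 = -w^2 - 7w = (w + 7)(-w).
So |(-w^2 - 7w + 1) − 1| = |w + 7|·|-w|.
Assume first that |w + 7| < 1, so |w| < 8. Then |-w| ≤ 8 = 8.
Hence |(-w^2 - 7w + 1) − 1| ≤ 8|w + 7| < ε provided |w + 7| < ε/8.
Take δ = min(1, ε/8). Then 0 < |w + 7| < δ gives both |w + 7| < 1 and |w + 7| < ε/8, so |(-w^2 - 7w + 1) − 1| < ε.

δ = min(1, ε/8)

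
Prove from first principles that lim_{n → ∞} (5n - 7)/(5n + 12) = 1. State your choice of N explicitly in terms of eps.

Suppose eps > 0. For n ≥ 1, |(5n - 7)/(5n + 12) − 1| = |-95|/(5(5n + 12)) = 95/(5(5n + 12)).
Since 5n + 12 ≥ 5n for n ≥ 1, this is ≤ 95/(5·5n) = (19/5)/n.
So |(5n - 7)/(5n + 12) − 1| < eps whenever n > (19/5)/eps.
Take N = (19/5)/eps. If n > N then |(5n - 7)/(5n + 12) − 1| ≤ (19/5)/n < eps.

N = (19/5)/eps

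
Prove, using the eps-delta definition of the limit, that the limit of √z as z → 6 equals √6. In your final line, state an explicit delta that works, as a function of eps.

Let eps > 0. We want delta > 0 such that 0 < |z − 6| < delta implies |√z − √6| < eps.
Rationalise: √z − √6 = (z − 6)/(√z + √6), so |√z − √6| = |z − 6|/(√z + √6).
Restrict delta ≤ 6 so that |z − 6| < 6 forces z > 0, and then √z + √6 > √6.
Hence |√z − √6| < |z − 6|/√6, which is < eps once |z − 6| < √6·eps.
Take delta = min(6, √6·eps). If 0 < |z − 6| < delta then z > 0 and |√z − √6| < |z − 6|/√6 < eps.

delta = min(6, √6·eps)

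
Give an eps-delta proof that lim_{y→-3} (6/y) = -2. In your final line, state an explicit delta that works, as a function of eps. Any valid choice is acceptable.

Let eps > 0. We seek delta > 0 such that 0 < |y + 3| < delta implies |6/y + 2| < eps.
|6/y + 2| = 6·|-3 − y|/(3·|y|) = 6|y + 3|/(3|y|).
Restrict delta ≤ 3/2. Then |y + 3| < 3/2 gives |y| > 3/2, so 3|y| > 9/2.
Then |6/y + 2| < 6|y + 3|/(9/2), which is < eps when |y + 3| < (3/4)eps.
Take delta = min(3/2, (3/4)eps). Then 0 < |y + 3| < delta gives both |y + 3| < 3/2 and |y + 3| < (3/4)eps, so |6/y + 2| < eps.

delta = min(3/2, (3/4)eps)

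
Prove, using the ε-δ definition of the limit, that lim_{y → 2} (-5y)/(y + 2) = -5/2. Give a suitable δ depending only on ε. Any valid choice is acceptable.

Let ε > 0 be given. We want δ > 0 with 0 < |y − 2| < δ ⇒ |(-5y)/(y + 2) + 5/2| < ε.
Combining over a common denominator, (-5y)/(y + 2) + 5/2 = [(-5y)·4 − (-10)·(y + 2)] / [4·(y + 2)] = -10(y − 2) / (4(y + 2)).
So |(-5y)/(y + 2) + 5/2| = 10|y − 2| / (4·|y + 2|).
Require δ ≤ 2, so |y + 2| ≥ |4| − |y − 2| > 4 − 2 = 2.
Hence |(-5y)/(y + 2) + 5/2| < 10|y − 2|/(4·2) = (5/4)|y − 2|, which is < ε once |y − 2| < (4/5)ε.
Take δ = min(2, (4/5)ε). Then 0 < |y − 2| < δ forces both bounds, so |(-5y)/(y + 2) + 5/2| < ε.

δ = min(2, (4/5)ε)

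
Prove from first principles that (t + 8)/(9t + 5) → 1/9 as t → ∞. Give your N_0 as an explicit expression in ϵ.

N_0 = (67/81)/ϵ

Fix ϵ > 0. We seek N_0 > 0 such that t > N_0 implies |(t + 8)/(9t + 5) − (1/9)| < ϵ.
(t + 8)/(9t + 5) − (1/9) = (9(t + 8) − (9t + 5)) / (9(9t + 5)) = 67/(9(9t + 5)).
For t > 0 we have 9t + 5 > 9t, so |(t + 8)/(9t + 5) − (1/9)| = 67/(9(9t + 5)) < 67/(9·9t) = (67/81)/t.
Thus |(t + 8)/(9t + 5) − (1/9)| < ϵ whenever t > (67/81)/ϵ.
Take N_0 = (67/81)/ϵ. If t > N_0 then |(t + 8)/(9t + 5) − (1/9)| < (67/81)/t < ϵ.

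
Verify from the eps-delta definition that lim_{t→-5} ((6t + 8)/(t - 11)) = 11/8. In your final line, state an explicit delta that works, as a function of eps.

Suppose eps > 0. We want delta > 0 with 0 < |t + 5| < delta ⇒ |(6t + 8)/(t - 11) − (11/8)| < eps.
Combining over a common denominator, (6t + 8)/(t - 11) − (11/8) = [(6t + 8)·(-16) − (-22)·(t - 11)] / [(-16)·(t - 11)] = -74(t + 5) / ((-16)(t - 11)).
So |(6t + 8)/(t - 11) − (11/8)| = 74|t + 5| / (16·|t − 11|).
Require delta ≤ 8, so |t − 11| ≥ |-16| − |t + 5| > 16 − 8 = 8.
Hence |(6t + 8)/(t - 11) − (11/8)| < 74|t + 5|/(16·8) = (37/64)|t + 5|, which is < eps once |t + 5| < (64/37)eps.
Take delta = min(8, (64/37)eps). Then 0 < |t + 5| < delta forces both bounds, so |(6t + 8)/(t - 11) − (11/8)| < eps.

delta = min(8, (64/37)eps)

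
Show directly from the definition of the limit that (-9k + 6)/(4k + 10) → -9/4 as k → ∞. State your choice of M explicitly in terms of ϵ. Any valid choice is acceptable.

Let ϵ > 0 be given. For k ≥ 1, |(-9k + 6)/(4k + 10) + 9/4| = |114|/(4(4k + 10)) = 114/(4(4k + 10)).
Since 4k + 10 ≥ 4k for k ≥ 1, this is ≤ 114/(4·4k) = (57/8)/k.
So |(-9k + 6)/(4k + 10) + 9/4| < ϵ whenever k > (57/8)/ϵ.
Take M = (57/8)/ϵ. If k > M then |(-9k + 6)/(4k + 10) + 9/4| ≤ (57/8)/k < ϵ.

M = (57/8)/ϵ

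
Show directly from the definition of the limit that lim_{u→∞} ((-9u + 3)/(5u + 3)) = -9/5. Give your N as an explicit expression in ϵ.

Let ϵ > 0. We seek N > 0 such that u > N implies |(-9u + 3)/(5u + 3) + 9/5| < ϵ.
(-9u + 3)/(5u + 3) + 9/5 = (5(-9u + 3) − (-9)(5u + 3)) / (5(5u + 3)) = 42/(5(5u + 3)).
For u > 0 we have 5u + 3 > 5u, so |(-9u + 3)/(5u + 3) + 9/5| = 42/(5(5u + 3)) < 42/(5·5u) = (42/25)/u.
Thus |(-9u + 3)/(5u + 3) + 9/5| < ϵ whenever u > (42/25)/ϵ.
Take N = (42/25)/ϵ. If u > N then |(-9u + 3)/(5u + 3) + 9/5| < (42/25)/u < ϵ.

N = (42/25)/ϵ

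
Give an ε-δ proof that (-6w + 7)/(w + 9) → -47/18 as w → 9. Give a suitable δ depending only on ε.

Fix ε > 0. We want δ > 0 with 0 < |w − 9| < δ ⇒ |(-6w + 7)/(w + 9) + 47/18| < ε.
Combining over a common denominator, (-6w + 7)/(w + 9) + 47/18 = [(-6w + 7)·18 − (-47)·(w + 9)] / [18·(w + 9)] = -61(w − 9) / (18(w + 9)).
So |(-6w + 7)/(w + 9) + 47/18| = 61|w − 9| / (18·|w + 9|).
Restrict δ ≤ 9. Then |w − 9| < 9 gives |w + 9| = |(w − 9) + 18| ≥ 18 − 9 = 9.
Hence |(-6w + 7)/(w + 9) + 47/18| < 61|w − 9|/(18·9) = (61/162)|w − 9|, which is < ε once |w − 9| < (162/61)ε.
Take δ = min(9, (162/61)ε). Then 0 < |w − 9| < δ forces both bounds, so |(-6w + 7)/(w + 9) + 47/18| < ε.

δ = min(9, (162/61)ε)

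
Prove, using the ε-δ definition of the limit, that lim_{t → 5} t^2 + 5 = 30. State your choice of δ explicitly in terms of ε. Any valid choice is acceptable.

δ = min(2, ε/12)

Fix ε > 0. We want δ > 0 such that 0 < |t − 5| < δ implies |(t^2 + 5) − 30| < ε.
(t^2 + 5) − 30 = t^2 - 25 = (t − 5)(t + 5).
So |(t^2 + 5) − 30| = |t − 5|·|t + 5|.
Require δ ≤ 2. Then |t − 5| < 2 gives |t| < 7, and by the triangle inequality |t + 5| ≤ 7 + 5 = 12.
Hence |(t^2 + 5) − 30| ≤ 12|t − 5| < ε provided |t − 5| < ε/12.
Take δ = min(2, ε/12). Then 0 < |t − 5| < δ gives both |t − 5| < 2 and |t − 5| < ε/12, so |(t^2 + 5) − 30| < ε.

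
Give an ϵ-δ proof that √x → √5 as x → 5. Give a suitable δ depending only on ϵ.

δ = min(5, √5·ϵ)

Suppose ϵ > 0. We want δ > 0 such that 0 < |x − 5| < δ implies |√x − √5| < ϵ.
Rationalise: √x − √5 = (x − 5)/(√x + √5), so |√x − √5| = |x − 5|/(√x + √5).
Restrict δ ≤ 5 so that |x − 5| < 5 forces x > 0, and then √x + √5 > √5.
Hence |√x − √5| < |x − 5|/√5, which is < ϵ once |x − 5| < √5·ϵ.
Take δ = min(5, √5·ϵ). If 0 < |x − 5| < δ then x > 0 and |√x − √5| < |x − 5|/√5 < ϵ.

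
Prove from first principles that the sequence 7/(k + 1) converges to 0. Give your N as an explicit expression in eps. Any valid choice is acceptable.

Suppose eps > 0. For k ≥ 1, |7/(k + 1) − 0| = 7/(k + 1) ≤ 7/k.
We need 7/k < eps, i.e. k > 7/eps.
Take N = 7/eps. If k > N then |7/(k + 1)| ≤ 7/k < eps.

N = 7/eps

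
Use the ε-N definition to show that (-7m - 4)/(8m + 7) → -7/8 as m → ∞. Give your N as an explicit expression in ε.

N = (17/64)/ε

Suppose ε > 0. For m ≥ 1, |(-7m - 4)/(8m + 7) + 7/8| = |17|/(8(8m + 7)) = 17/(8(8m + 7)).
Since 8m + 7 ≥ 8m for m ≥ 1, this is ≤ 17/(8·8m) = (17/64)/m.
So |(-7m - 4)/(8m + 7) + 7/8| < ε whenever m > (17/64)/ε.
Take N = (17/64)/ε. If m > N then |(-7m - 4)/(8m + 7) + 7/8| ≤ (17/64)/m < ε.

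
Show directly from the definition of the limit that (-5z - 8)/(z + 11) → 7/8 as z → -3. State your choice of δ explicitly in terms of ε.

Suppose ε > 0. We want δ > 0 with 0 < |z + 3| < δ ⇒ |(-5z - 8)/(z + 11) − (7/8)| < ε.
Combining over a common denominator, (-5z - 8)/(z + 11) − (7/8) = [(-5z - 8)·8 − 7·(z + 11)] / [8·(z + 11)] = -47(z + 3) / (8(z + 11)).
So |(-5z - 8)/(z + 11) − (7/8)| = 47|z + 3| / (8·|z + 11|).
Restrict δ ≤ 4. Then |z + 3| < 4 gives |z + 11| = |(z + 3) + 8| ≥ 8 − 4 = 4.
Hence |(-5z - 8)/(z + 11) − (7/8)| < 47|z + 3|/(8·4) = (47/32)|z + 3|, which is < ε once |z + 3| < (32/47)ε.
Take δ = min(4, (32/47)ε). Then 0 < |z + 3| < δ forces both bounds, so |(-5z - 8)/(z + 11) − (7/8)| < ε.

δ = min(4, (32/47)ε)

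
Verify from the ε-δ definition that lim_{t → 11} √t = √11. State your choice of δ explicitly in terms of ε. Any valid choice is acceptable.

Let ε > 0. We want δ > 0 such that 0 < |t − 11| < δ implies |√t − √11| < ε.
Rationalise: √t − √11 = (t − 11)/(√t + √11), so |√t − √11| = |t − 11|/(√t + √11).
Restrict δ ≤ 11 so that |t − 11| < 11 forces t > 0, and then √t + √11 > √11.
Hence |√t − √11| < |t − 11|/√11, which is < ε once |t − 11| < √11·ε.
Take δ = min(11, √11·ε). If 0 < |t − 11| < δ then t > 0 and |√t − √11| < |t − 11|/√11 < ε.

δ = min(11, √11·ε)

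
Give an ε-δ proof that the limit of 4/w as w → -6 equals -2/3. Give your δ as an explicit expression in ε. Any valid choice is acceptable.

Fix ε > 0. We seek δ > 0 such that 0 < |w + 6| < δ implies |4/w + 2/3| < ε.
|4/w + 2/3| = 4·|-6 − w|/(6·|w|) = 4|w + 6|/(6|w|).
Restrict δ ≤ 3. Then |w + 6| < 3 gives |w| > 3, so 6|w| > 18.
Then |4/w + 2/3| < 4|w + 6|/18, which is < ε when |w + 6| < (9/2)ε.
Take δ = min(3, (9/2)ε). Then 0 < |w + 6| < δ gives both |w + 6| < 3 and |w + 6| < (9/2)ε, so |4/w + 2/3| < ε.

δ = min(3, (9/2)ε)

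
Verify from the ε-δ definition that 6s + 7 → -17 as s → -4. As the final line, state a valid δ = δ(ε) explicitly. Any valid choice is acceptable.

Suppose ε > 0. We need δ > 0 so that 0 < |s + 4| < δ implies |(6s + 7) + 17| < ε.
|(6s + 7) + 17| = |6s + 24| = 6|s + 4|.
So 6|s + 4| < ε exactly when |s + 4| < ε/6.
Choosing δ = ε/6 gives |(6s + 7) + 17| = 6|s + 4| < ε whenever |s + 4| < δ.

δ = ε/6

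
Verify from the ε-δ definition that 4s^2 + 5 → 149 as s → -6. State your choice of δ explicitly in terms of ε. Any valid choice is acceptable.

δ = min(1, ε/52)

Let ε > 0. We want δ > 0 such that 0 < |s + 6| < δ implies |(4s^2 + 5) − 149| < ε.
(4s^2 + 5) − 149 = 4s^2 - 144 = (s + 6)(4s - 24).
So |(4s^2 + 5) − 149| = |s + 6|·|4s - 24|.
Require δ ≤ 1. Then |s + 6| < 1 gives |s| < 7, and by the triangle inequality |4s - 24| ≤ 4·7 + 24 = 52.
Hence |(4s^2 + 5) − 149| ≤ 52|s + 6| < ε provided |s + 6| < ε/52.
Choosing δ = min(1, ε/52) ensures both conditions, hence |(4s^2 + 5) − 149| < ε.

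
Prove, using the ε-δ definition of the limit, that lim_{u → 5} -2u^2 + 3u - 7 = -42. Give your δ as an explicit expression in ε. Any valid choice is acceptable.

Let ε > 0. We want δ > 0 such that 0 < |u − 5| < δ implies |(-2u^2 + 3u - 7) + 42| < ε.
(-2u^2 + 3u - 7) + 42 = -2u^2 + 3u + 35 = (u − 5)(-2u - 7).
So |(-2u^2 + 3u - 7) + 42| = |u − 5|·|-2u - 7|.
Require δ ≤ 1. Then |u − 5| < 1 gives |u| < 6, and by the triangle inequality |-2u - 7| ≤ 2·6 + 7 = 19.
Hence |(-2u^2 + 3u - 7) + 42| ≤ 19|u − 5| < ε provided |u − 5| < ε/19.
Choosing δ = min(1, ε/19) ensures both conditions, hence |(-2u^2 + 3u - 7) + 42| < ε.

δ = min(1, ε/19)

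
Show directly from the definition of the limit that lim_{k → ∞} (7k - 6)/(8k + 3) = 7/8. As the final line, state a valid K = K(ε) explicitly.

Fix ε > 0. For k ≥ 1, |(7k - 6)/(8k + 3) − (7/8)| = |-69|/(8(8k + 3)) = 69/(8(8k + 3)).
Since 8k + 3 ≥ 8k for k ≥ 1, this is ≤ 69/(8·8k) = (69/64)/k.
So |(7k - 6)/(8k + 3) − (7/8)| < ε whenever k > (69/64)/ε.
Take K = (69/64)/ε. If k > K then |(7k - 6)/(8k + 3) − (7/8)| ≤ (69/64)/k < ε.

K = (69/64)/ε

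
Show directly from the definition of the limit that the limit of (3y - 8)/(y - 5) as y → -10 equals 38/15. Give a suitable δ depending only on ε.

Suppose ε > 0. We want δ > 0 with 0 < |y + 10| < δ ⇒ |(3y - 8)/(y - 5) − (38/15)| < ε.
Combining over a common denominator, (3y - 8)/(y - 5) − (38/15) = [(3y - 8)·(-15) − (-38)·(y - 5)] / [(-15)·(y - 5)] = -7(y + 10) / ((-15)(y - 5)).
So |(3y - 8)/(y - 5) − (38/15)| = 7|y + 10| / (15·|y − 5|).
Restrict δ ≤ 15/2. Then |y + 10| < 15/2 gives |y − 5| = |(y + 10) + (-15)| ≥ 15 − 15/2 = 15/2.
Hence |(3y - 8)/(y - 5) − (38/15)| < 7|y + 10|/(15·(15/2)) = (14/225)|y + 10|, which is < ε once |y + 10| < (225/14)ε.
Take δ = min(15/2, (225/14)ε). Then 0 < |y + 10| < δ forces both bounds, so |(3y - 8)/(y - 5) − (38/15)| < ε.

δ = min(15/2, (225/14)ε)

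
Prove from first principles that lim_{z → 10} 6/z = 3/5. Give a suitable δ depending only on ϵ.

δ = min(5, (25/3)ϵ)

Let ϵ > 0. We seek δ > 0 such that 0 < |z − 10| < δ implies |6/z − (3/5)| < ϵ.
|6/z − (3/5)| = 6·|10 − z|/(10·|z|) = 6|z − 10|/(10|z|).
Restrict δ ≤ 5. Then |z − 10| < 5 gives |z| > 5, so 10|z| > 50.
Then |6/z − (3/5)| < 6|z − 10|/50, which is < ϵ when |z − 10| < (25/3)ϵ.
Take δ = min(5, (25/3)ϵ). Then 0 < |z − 10| < δ gives both |z − 10| < 5 and |z − 10| < (25/3)ϵ, so |6/z − (3/5)| < ϵ.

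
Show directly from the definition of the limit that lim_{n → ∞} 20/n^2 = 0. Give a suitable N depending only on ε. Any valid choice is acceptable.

Suppose ε > 0. For n ≥ 1, |20/n^2 − 0| = 20/n^2.
20/n^2 < ε ⇔ n^2 > 20/ε ⇔ n > (20/ε)^{1/2}.
Take N = (20/ε)^{1/2}. Then n > N implies 20/n^2 < ε.

N = (20/ε)^{1/2}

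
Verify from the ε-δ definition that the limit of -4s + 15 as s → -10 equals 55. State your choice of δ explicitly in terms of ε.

δ = ε/4

Let ε > 0 be given. We need δ > 0 so that 0 < |s + 10| < δ implies |(-4s + 15) − 55| < ε.
Since (-4s + 15) − 55 = -4(s + 10), we have |(-4s + 15) − 55| = 4|s + 10|.
So 4|s + 10| < ε exactly when |s + 10| < ε/4.
Choosing δ = ε/4 gives |(-4s + 15) − 55| = 4|s + 10| < ε whenever |s + 10| < δ.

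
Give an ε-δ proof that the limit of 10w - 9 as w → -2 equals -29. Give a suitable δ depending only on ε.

δ = ε/10

Fix ε > 0. We need δ > 0 so that 0 < |w + 2| < δ implies |(10w - 9) + 29| < ε.
|(10w - 9) + 29| = |10w + 20| = 10|w + 2|.
Thus it suffices that |w + 2| < ε/10.
Take δ = ε/10. If 0 < |w + 2| < δ then |(10w - 9) + 29| = 10|w + 2| < 10·(ε/10) = ε.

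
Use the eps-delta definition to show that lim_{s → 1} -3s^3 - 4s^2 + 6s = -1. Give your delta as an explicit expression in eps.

Suppose eps > 0. We want delta > 0 such that 0 < |s − 1| < delta implies |(-3s^3 - 4s^2 + 6s) + 1| < eps.
(-3s^3 - 4s^2 + 6s) + 1 = -3s^3 - 4s^2 + 6s + 1 = (s − 1)(-3s^2 - 7s - 1).
So |(-3s^3 - 4s^2 + 6s) + 1| = |s − 1|·|-3s^2 - 7s - 1|.
Require delta ≤ 1. Then |s − 1| < 1 gives |s| < 2, and by the triangle inequality |-3s^2 - 7s - 1| ≤ 3·2^2 + 7·2 + 1 = 27.
Hence |(-3s^3 - 4s^2 + 6s) + 1| ≤ 27|s − 1| < eps provided |s − 1| < eps/27.
Take delta = min(1, eps/27). Then 0 < |s − 1| < delta gives both |s − 1| < 1 and |s − 1| < eps/27, so |(-3s^3 - 4s^2 + 6s) + 1| < eps.

delta = min(1, eps/27)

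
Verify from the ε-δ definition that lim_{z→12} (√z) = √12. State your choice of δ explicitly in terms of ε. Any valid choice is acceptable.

Let ε > 0. We want δ > 0 such that 0 < |z − 12| < δ implies |√z − √12| < ε.
Rationalise: √z − √12 = (z − 12)/(√z + √12), so |√z − √12| = |z − 12|/(√z + √12).
Restrict δ ≤ 12 so that |z − 12| < 12 forces z > 0, and then √z + √12 > √12.
Hence |√z − √12| < |z − 12|/√12, which is < ε once |z − 12| < √12·ε.
Take δ = min(12, √12·ε). If 0 < |z − 12| < δ then z > 0 and |√z − √12| < |z − 12|/√12 < ε.

δ = min(12, √12·ε)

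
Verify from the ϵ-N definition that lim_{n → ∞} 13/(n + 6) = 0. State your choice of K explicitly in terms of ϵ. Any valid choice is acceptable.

K = 13/ϵ

Let ϵ > 0. For n ≥ 1, |13/(n + 6) − 0| = 13/(n + 6) ≤ 13/n.
We need 13/n < ϵ, i.e. n > 13/ϵ.
Take K = 13/ϵ. If n > K then |13/(n + 6)| ≤ 13/n < ϵ.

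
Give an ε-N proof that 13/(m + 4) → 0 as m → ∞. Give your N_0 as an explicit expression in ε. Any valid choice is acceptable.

N_0 = 13/ε

Fix ε > 0. For m ≥ 1, |13/(m + 4) − 0| = 13/(m + 4) ≤ 13/m.
We need 13/m < ε, i.e. m > 13/ε.
Take N_0 = 13/ε. If m > N_0 then |13/(m + 4)| ≤ 13/m < ε.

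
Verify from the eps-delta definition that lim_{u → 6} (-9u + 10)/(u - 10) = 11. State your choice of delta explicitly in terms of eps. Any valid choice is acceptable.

Let eps > 0 be given. We want delta > 0 with 0 < |u − 6| < delta ⇒ |(-9u + 10)/(u - 10) − 11| < eps.
Combining over a common denominator, (-9u + 10)/(u - 10) − 11 = [(-9u + 10)·(-4) − (-44)·(u - 10)] / [(-4)·(u - 10)] = 80(u − 6) / ((-4)(u - 10)).
So |(-9u + 10)/(u - 10) − 11| = 80|u − 6| / (4·|u − 10|).
Restrict delta ≤ 2. Then |u − 6| < 2 gives |u − 10| = |(u − 6) + (-4)| ≥ 4 − 2 = 2.
Hence |(-9u + 10)/(u - 10) − 11| < 80|u − 6|/(4·2) = 10|u − 6|, which is < eps once |u − 6| < (1/10)eps.
Take delta = min(2, (1/10)eps). Then 0 < |u − 6| < delta forces both bounds, so |(-9u + 10)/(u - 10) − 11| < eps.

delta = min(2, (1/10)eps)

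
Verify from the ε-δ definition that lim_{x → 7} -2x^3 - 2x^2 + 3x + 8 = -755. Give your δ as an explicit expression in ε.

Suppose ε > 0. We want δ > 0 such that 0 < |x − 7| < δ implies |(-2x^3 - 2x^2 + 3x + 8) + 755| < ε.
(-2x^3 - 2x^2 + 3x + 8) + 755 = -2x^3 - 2x^2 + 3x + 763 = (x − 7)(-2x^2 - 16x - 109).
So |(-2x^3 - 2x^2 + 3x + 8) + 755| = |x − 7|·|-2x^2 - 16x - 109|.
Assume first that |x − 7| < 2, so |x| < 9. Then |-2x^2 - 16x - 109| ≤ 2·9^2 + 16·9 + 109 = 415.
Hence |(-2x^3 - 2x^2 + 3x + 8) + 755| ≤ 415|x − 7| < ε provided |x − 7| < ε/415.
Choosing δ = min(2, ε/415) ensures both conditions, hence |(-2x^3 - 2x^2 + 3x + 8) + 755| < ε.

δ = min(2, ε/415)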